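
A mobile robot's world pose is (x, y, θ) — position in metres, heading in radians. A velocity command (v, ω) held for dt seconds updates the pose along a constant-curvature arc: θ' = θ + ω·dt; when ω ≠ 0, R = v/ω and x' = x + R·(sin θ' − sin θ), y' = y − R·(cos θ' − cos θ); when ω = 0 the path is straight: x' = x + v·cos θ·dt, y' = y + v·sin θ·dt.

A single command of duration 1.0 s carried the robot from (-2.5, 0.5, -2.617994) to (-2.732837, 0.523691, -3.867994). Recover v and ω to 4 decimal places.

v = 0.2500, ω = -1.2500

Δθ = -3.867994 − -2.617994 = -1.250000
ω = Δθ/dt = -1.250000/1.0 = -1.2500
R = Δx/(sin θ' − sin θ) = -0.2000
v = R·ω = -0.2000·-1.2500 = 0.2500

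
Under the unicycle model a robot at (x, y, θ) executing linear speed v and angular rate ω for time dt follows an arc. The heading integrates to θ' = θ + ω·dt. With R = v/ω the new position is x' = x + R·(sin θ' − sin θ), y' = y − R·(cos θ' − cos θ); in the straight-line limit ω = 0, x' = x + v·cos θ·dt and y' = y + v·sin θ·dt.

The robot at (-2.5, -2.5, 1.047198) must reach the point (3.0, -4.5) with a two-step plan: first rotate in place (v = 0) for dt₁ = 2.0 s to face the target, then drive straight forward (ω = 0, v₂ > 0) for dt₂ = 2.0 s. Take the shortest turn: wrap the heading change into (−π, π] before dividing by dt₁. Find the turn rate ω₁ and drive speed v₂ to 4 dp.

ω₁ = -0.6980, v₂ = 2.9262

heading to target = atan2(-4.5−-2.5, 3−-2.5) = -0.3488
Δθ = wrap(-0.3488 − 1.0472) = -1.3960; ω₁ = Δθ/dt₁ = -0.6980
distance = √((3−-2.5)² + (-4.5−-2.5)²) = 5.8523; v₂ = distance/dt₂ = 2.9262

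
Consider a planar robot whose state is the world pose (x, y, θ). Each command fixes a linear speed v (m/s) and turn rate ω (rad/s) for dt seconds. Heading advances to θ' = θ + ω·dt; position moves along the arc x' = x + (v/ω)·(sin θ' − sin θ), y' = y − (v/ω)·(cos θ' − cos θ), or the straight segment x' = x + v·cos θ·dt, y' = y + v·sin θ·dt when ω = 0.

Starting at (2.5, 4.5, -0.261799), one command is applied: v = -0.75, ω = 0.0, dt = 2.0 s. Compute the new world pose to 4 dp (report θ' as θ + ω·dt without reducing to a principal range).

θ' = -0.2618 + 0.0·2.0 = -0.2618
ω = 0 → straight: x' = 2.5 + -0.75·cos(-0.2618)·2.0 = 1.0511
y' = 4.5 + -0.75·sin(-0.2618)·2.0 = 4.8882

(1.0511, 4.8882, -0.2618)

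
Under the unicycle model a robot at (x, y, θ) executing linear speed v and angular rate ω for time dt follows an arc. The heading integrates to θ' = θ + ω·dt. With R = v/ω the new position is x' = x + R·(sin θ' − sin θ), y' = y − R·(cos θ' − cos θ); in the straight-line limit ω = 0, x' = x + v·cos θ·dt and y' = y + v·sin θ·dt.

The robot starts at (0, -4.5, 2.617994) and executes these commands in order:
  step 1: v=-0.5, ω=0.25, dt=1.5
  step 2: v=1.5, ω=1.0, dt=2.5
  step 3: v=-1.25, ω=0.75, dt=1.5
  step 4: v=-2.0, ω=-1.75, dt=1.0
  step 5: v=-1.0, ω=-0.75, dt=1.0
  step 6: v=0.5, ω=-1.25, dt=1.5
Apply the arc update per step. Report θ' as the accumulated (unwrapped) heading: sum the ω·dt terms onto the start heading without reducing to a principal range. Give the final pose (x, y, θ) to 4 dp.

step 1: θ'=2.9930 (R=-2.0000) → pose (0.7039, -4.7459, 2.9930)
step 2: θ'=5.4930 (R=1.5000) → pose (-0.5839, -7.2849, 5.4930)
step 3: θ'=6.6180 (R=-1.6667) → pose (-2.3157, -6.8837, 6.6180)
step 4: θ'=4.8680 (R=1.1429) → pose (-3.8203, -5.9814, 4.8680)
step 5: θ'=4.1180 (R=1.3333) → pose (-3.6077, -5.0281, 4.1180)
step 6: θ'=2.2430 (R=-0.4000) → pose (-4.2521, -5.0532, 2.2430)

(-4.2521, -5.0532, 2.2430)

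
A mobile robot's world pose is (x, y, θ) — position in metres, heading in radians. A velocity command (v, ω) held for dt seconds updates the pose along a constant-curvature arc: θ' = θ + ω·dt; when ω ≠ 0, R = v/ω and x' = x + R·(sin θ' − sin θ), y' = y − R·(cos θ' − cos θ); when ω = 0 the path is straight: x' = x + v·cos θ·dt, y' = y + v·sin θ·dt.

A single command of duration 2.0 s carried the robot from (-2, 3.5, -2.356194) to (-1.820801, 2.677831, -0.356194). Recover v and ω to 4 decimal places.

v = 0.5000, ω = 1.0000

Δθ = -0.356194 − -2.356194 = 2.000000
ω = Δθ/dt = 2.000000/2.0 = 1.0000
R = −Δy/(cos θ' − cos θ) = 0.5000
v = R·ω = 0.5000·1.0000 = 0.5000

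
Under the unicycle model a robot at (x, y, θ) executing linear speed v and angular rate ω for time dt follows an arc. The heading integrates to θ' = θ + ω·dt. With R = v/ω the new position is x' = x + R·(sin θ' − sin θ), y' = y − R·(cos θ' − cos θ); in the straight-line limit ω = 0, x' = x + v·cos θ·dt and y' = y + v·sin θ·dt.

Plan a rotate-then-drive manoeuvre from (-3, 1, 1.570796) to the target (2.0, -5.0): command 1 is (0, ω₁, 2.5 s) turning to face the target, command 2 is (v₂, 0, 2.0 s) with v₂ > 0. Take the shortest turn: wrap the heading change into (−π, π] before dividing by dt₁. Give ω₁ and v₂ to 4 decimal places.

heading to target = atan2(-5−1, 2−-3) = -0.8761
Δθ = wrap(-0.8761 − 1.5708) = -2.4469; ω₁ = Δθ/dt₁ = -0.9787
distance = √((2−-3)² + (-5−1)²) = 7.8102; v₂ = distance/dt₂ = 3.9051

ω₁ = -0.9787, v₂ = 3.9051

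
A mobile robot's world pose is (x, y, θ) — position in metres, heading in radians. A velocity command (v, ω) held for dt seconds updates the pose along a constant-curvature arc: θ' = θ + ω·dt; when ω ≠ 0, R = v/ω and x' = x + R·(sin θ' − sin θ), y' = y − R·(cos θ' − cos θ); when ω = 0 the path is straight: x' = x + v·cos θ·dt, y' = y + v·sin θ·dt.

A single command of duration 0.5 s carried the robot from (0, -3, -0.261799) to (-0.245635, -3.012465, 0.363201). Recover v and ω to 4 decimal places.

v = -0.5000, ω = 1.2500

Δθ = 0.363201 − -0.261799 = 0.625000
ω = Δθ/dt = 0.625000/0.5 = 1.2500
R = Δx/(sin θ' − sin θ) = -0.4000
v = R·ω = -0.4000·1.2500 = -0.5000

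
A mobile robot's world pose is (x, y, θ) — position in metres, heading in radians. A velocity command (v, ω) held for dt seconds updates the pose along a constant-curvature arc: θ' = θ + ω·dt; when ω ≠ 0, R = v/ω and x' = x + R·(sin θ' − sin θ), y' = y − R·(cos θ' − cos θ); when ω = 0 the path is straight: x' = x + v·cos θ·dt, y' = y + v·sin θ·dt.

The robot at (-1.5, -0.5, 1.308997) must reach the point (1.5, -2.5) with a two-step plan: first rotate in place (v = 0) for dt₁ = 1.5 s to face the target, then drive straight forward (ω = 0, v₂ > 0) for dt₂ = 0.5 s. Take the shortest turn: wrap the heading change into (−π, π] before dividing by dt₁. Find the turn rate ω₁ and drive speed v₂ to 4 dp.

ω₁ = -1.2647, v₂ = 7.2111

heading to target = atan2(-2.5−-0.5, 1.5−-1.5) = -0.5880
Δθ = wrap(-0.5880 − 1.3090) = -1.8970; ω₁ = Δθ/dt₁ = -1.2647
distance = √((1.5−-1.5)² + (-2.5−-0.5)²) = 3.6056; v₂ = distance/dt₂ = 7.2111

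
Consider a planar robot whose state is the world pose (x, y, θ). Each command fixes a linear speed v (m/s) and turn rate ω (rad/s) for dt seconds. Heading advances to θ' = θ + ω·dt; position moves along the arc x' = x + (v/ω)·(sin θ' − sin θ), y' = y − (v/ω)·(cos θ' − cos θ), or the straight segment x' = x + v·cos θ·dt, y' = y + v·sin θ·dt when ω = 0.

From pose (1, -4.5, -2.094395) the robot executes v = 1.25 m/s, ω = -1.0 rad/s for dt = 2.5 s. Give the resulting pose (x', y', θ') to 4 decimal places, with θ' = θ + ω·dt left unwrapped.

(-1.3238, -4.0222, -4.5944)

θ' = -2.0944 + -1.0·2.5 = -4.5944
R = v/ω = 1.25/-1.0 = -1.2500
x' = 1 + -1.2500·(sin -4.5944 − sin -2.0944) = -1.3238
y' = -4.5 − -1.2500·(cos -4.5944 − cos -2.0944) = -4.0222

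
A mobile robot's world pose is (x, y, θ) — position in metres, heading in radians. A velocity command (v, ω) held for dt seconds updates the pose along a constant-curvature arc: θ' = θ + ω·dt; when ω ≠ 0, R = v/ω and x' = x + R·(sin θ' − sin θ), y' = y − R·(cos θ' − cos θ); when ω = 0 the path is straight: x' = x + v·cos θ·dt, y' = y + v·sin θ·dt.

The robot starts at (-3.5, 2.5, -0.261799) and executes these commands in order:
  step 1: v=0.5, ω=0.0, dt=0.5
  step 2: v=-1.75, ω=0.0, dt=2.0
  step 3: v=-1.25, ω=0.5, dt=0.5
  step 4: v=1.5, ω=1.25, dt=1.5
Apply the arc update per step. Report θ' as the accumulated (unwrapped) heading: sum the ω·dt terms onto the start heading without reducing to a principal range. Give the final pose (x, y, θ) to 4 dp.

step 1: θ'=-0.2618 (straight) → pose (-3.2585, 2.4353, -0.2618)
step 2: θ'=-0.2618 (straight) → pose (-6.6393, 3.3412, -0.2618)
step 3: θ'=-0.0118 (R=-2.5000) → pose (-7.2568, 3.4262, -0.0118)
step 4: θ'=1.8632 (R=1.2000) → pose (-6.0936, 4.9720, 1.8632)

(-6.0936, 4.9720, 1.8632)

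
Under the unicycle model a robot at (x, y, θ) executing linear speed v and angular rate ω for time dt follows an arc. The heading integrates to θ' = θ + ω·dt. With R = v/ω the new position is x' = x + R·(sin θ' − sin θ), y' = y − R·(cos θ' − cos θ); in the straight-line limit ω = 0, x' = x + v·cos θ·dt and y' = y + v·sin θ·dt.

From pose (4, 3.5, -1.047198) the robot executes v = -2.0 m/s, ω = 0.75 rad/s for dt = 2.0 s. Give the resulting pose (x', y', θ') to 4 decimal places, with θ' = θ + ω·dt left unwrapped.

(0.5240, 4.5646, 0.4528)

θ' = -1.0472 + 0.75·2.0 = 0.4528
R = v/ω = -2.0/0.75 = -2.6667
x' = 4 + -2.6667·(sin 0.4528 − sin -1.0472) = 0.5240
y' = 3.5 − -2.6667·(cos 0.4528 − cos -1.0472) = 4.5646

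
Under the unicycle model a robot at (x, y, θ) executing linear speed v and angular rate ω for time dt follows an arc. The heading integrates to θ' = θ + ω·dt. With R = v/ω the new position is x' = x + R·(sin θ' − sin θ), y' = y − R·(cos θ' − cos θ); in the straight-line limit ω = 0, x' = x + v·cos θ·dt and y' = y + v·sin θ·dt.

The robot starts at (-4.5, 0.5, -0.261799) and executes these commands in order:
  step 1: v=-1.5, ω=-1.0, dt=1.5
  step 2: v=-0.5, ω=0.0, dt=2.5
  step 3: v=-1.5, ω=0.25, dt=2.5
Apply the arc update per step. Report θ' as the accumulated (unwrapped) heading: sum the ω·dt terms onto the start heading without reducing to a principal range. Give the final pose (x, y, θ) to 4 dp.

(-5.7943, 7.1230, -1.1368)

step 1: θ'=-1.7618 (R=1.5000) → pose (-5.5845, 2.2337, -1.7618)
step 2: θ'=-1.7618 (straight) → pose (-5.3472, 3.4609, -1.7618)
step 3: θ'=-1.1368 (R=-6.0000) → pose (-5.7943, 7.1230, -1.1368)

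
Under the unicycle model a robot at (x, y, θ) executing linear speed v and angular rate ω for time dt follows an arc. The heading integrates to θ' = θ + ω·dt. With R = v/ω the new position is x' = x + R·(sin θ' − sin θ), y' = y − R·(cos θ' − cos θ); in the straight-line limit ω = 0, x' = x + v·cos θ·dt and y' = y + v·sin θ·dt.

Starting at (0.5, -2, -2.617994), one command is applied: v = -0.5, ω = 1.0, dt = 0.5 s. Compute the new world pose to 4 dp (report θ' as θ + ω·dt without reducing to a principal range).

(0.6770, -1.8271, -2.1180)

θ' = -2.6180 + 1.0·0.5 = -2.1180
R = v/ω = -0.5/1.0 = -0.5000
x' = 0.5 + -0.5000·(sin -2.1180 − sin -2.6180) = 0.6770
y' = -2 − -0.5000·(cos -2.1180 − cos -2.6180) = -1.8271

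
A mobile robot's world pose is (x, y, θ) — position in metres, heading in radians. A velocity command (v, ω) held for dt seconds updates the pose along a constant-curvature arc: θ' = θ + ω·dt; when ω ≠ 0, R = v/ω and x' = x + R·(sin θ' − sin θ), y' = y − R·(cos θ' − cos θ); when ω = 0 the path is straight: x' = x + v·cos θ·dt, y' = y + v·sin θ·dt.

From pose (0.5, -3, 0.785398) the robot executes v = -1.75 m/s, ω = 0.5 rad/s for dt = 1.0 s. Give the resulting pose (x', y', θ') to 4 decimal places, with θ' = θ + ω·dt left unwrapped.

(-0.3836, -4.4895, 1.2854)

θ' = 0.7854 + 0.5·1.0 = 1.2854
R = v/ω = -1.75/0.5 = -3.5000
x' = 0.5 + -3.5000·(sin 1.2854 − sin 0.7854) = -0.3836
y' = -3 − -3.5000·(cos 1.2854 − cos 0.7854) = -4.4895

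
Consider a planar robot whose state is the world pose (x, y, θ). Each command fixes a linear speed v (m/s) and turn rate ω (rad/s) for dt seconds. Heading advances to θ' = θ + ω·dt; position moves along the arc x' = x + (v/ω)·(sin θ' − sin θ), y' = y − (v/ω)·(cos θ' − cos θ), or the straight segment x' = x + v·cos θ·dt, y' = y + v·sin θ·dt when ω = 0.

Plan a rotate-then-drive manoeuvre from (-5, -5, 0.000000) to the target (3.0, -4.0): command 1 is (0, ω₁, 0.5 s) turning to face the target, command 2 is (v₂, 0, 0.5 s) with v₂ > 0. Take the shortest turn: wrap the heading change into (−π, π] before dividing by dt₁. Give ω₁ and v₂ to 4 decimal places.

heading to target = atan2(-4−-5, 3−-5) = 0.1244
Δθ = wrap(0.1244 − 0.0000) = 0.1244; ω₁ = Δθ/dt₁ = 0.2487
distance = √((3−-5)² + (-4−-5)²) = 8.0623; v₂ = distance/dt₂ = 16.1245

ω₁ = 0.2487, v₂ = 16.1245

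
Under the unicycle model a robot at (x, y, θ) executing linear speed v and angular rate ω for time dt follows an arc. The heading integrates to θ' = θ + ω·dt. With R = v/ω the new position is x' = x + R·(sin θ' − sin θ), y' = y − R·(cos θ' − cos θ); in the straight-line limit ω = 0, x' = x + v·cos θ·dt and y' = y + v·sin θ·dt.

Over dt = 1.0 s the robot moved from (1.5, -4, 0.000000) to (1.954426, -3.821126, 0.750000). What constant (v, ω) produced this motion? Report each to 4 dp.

Δθ = 0.750000 − 0.000000 = 0.750000
ω = Δθ/dt = 0.750000/1.0 = 0.7500
R = Δx/(sin θ' − sin θ) = 0.6667
v = R·ω = 0.6667·0.7500 = 0.5000

v = 0.5000, ω = 0.7500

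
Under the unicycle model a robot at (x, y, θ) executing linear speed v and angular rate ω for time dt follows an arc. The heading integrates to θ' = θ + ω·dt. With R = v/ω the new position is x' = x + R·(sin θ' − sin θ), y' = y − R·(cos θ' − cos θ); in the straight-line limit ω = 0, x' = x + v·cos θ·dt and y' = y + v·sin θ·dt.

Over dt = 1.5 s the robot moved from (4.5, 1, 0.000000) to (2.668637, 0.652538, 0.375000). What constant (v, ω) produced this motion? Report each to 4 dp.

v = -1.2500, ω = 0.2500

Δθ = 0.375000 − 0.000000 = 0.375000
ω = Δθ/dt = 0.375000/1.5 = 0.2500
R = Δx/(sin θ' − sin θ) = -5.0000
v = R·ω = -5.0000·0.2500 = -1.2500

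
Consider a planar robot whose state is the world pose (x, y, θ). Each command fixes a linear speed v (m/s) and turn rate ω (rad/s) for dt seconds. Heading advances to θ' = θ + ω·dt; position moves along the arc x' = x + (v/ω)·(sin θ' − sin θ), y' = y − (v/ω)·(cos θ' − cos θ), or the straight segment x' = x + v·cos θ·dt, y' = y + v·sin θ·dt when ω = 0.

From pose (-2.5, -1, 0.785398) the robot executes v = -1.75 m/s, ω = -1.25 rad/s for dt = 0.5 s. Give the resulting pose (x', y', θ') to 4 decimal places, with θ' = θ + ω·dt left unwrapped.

θ' = 0.7854 + -1.25·0.5 = 0.1604
R = v/ω = -1.75/-1.25 = 1.4000
x' = -2.5 + 1.4000·(sin 0.1604 − sin 0.7854) = -3.2664
y' = -1 − 1.4000·(cos 0.1604 − cos 0.7854) = -1.3921

(-3.2664, -1.3921, 0.1604)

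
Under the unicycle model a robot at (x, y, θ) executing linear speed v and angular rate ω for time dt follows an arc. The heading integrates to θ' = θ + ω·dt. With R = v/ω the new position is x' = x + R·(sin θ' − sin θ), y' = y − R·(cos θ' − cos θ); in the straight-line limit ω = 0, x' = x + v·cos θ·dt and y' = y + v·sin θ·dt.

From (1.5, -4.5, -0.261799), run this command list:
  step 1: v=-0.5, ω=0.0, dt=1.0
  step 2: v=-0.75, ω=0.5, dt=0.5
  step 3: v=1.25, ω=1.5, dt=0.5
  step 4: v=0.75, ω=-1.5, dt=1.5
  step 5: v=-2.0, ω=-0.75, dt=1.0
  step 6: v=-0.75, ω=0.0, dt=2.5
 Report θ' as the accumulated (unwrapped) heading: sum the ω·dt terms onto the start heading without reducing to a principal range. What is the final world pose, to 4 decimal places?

(3.8548, -1.1415, -2.2618)

step 1: θ'=-0.2618 (straight) → pose (1.0170, -4.3706, -0.2618)
step 2: θ'=-0.0118 (R=-1.5000) → pose (0.6465, -4.3196, -0.0118)
step 3: θ'=0.7382 (R=0.8333) → pose (1.2171, -4.1027, 0.7382)
step 4: θ'=-1.5118 (R=-0.5000) → pose (2.0527, -4.4431, -1.5118)
step 5: θ'=-2.2618 (R=2.6667) → pose (2.6598, -2.5863, -2.2618)
step 6: θ'=-2.2618 (straight) → pose (3.8548, -1.1415, -2.2618)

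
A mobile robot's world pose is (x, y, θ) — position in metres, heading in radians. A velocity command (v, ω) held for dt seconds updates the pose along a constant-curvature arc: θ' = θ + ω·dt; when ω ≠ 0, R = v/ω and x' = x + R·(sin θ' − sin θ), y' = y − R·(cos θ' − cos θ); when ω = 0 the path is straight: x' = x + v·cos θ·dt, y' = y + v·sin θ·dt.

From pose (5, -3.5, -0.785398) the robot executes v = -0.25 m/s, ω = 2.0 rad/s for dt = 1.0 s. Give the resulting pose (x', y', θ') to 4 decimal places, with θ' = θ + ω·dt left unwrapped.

(4.7945, -3.5448, 1.2146)

θ' = -0.7854 + 2.0·1.0 = 1.2146
R = v/ω = -0.25/2.0 = -0.1250
x' = 5 + -0.1250·(sin 1.2146 − sin -0.7854) = 4.7945
y' = -3.5 − -0.1250·(cos 1.2146 − cos -0.7854) = -3.5448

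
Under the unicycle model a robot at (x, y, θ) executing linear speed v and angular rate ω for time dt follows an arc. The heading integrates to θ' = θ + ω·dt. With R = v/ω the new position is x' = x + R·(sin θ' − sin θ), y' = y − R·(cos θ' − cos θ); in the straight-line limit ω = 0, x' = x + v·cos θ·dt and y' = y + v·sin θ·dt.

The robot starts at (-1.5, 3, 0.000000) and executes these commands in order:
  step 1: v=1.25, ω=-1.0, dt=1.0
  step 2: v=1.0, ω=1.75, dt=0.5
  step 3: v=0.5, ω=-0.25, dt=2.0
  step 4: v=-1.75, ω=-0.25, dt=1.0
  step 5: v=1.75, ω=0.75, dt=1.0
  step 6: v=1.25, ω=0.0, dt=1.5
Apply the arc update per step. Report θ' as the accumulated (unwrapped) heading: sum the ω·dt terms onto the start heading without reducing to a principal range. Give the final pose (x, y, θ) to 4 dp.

(2.9656, 1.9412, -0.1250)

step 1: θ'=-1.0000 (R=-1.2500) → pose (-0.4482, 2.4254, -1.0000)
step 2: θ'=-0.1250 (R=0.5714) → pose (-0.0386, 2.1672, -0.1250)
step 3: θ'=-0.6250 (R=-2.0000) → pose (0.8823, 1.8047, -0.6250)
step 4: θ'=-0.8750 (R=7.0000) → pose (-0.3948, 2.9944, -0.8750)
step 5: θ'=-0.1250 (R=2.3333) → pose (1.1052, 2.1750, -0.1250)
step 6: θ'=-0.1250 (straight) → pose (2.9656, 1.9412, -0.1250)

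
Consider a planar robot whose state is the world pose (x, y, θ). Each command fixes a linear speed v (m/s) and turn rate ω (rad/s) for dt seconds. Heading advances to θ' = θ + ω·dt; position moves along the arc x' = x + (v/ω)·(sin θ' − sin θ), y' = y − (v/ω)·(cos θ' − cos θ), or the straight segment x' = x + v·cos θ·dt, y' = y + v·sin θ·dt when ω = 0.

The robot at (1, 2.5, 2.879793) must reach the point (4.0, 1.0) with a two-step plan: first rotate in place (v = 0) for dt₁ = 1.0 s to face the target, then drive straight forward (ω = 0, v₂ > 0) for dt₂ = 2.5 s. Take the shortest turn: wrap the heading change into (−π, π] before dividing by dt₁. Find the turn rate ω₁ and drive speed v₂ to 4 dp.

heading to target = atan2(1−2.5, 4−1) = -0.4636
Δθ = wrap(-0.4636 − 2.8798) = 2.9397; ω₁ = Δθ/dt₁ = 2.9397
distance = √((4−1)² + (1−2.5)²) = 3.3541; v₂ = distance/dt₂ = 1.3416

ω₁ = 2.9397, v₂ = 1.3416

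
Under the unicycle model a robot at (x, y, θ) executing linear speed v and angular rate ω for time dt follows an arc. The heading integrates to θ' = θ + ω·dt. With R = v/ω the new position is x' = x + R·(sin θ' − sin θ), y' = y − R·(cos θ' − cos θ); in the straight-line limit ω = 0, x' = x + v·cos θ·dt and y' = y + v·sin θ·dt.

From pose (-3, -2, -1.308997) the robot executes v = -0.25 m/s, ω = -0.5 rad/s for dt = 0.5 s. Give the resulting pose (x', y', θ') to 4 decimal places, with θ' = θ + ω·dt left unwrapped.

θ' = -1.3090 + -0.5·0.5 = -1.5590
R = v/ω = -0.25/-0.5 = 0.5000
x' = -3 + 0.5000·(sin -1.5590 − sin -1.3090) = -3.0170
y' = -2 − 0.5000·(cos -1.5590 − cos -1.3090) = -1.8765

(-3.0170, -1.8765, -1.5590)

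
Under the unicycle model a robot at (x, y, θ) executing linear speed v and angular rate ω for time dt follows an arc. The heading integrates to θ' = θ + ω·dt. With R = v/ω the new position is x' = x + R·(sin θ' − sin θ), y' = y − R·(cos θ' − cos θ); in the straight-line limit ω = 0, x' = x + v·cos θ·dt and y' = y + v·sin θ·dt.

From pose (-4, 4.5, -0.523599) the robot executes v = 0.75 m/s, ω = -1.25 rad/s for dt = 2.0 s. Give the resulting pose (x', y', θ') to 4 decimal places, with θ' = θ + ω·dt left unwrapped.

(-4.2294, 3.3846, -3.0236)

θ' = -0.5236 + -1.25·2.0 = -3.0236
R = v/ω = 0.75/-1.25 = -0.6000
x' = -4 + -0.6000·(sin -3.0236 − sin -0.5236) = -4.2294
y' = 4.5 − -0.6000·(cos -3.0236 − cos -0.5236) = 3.3846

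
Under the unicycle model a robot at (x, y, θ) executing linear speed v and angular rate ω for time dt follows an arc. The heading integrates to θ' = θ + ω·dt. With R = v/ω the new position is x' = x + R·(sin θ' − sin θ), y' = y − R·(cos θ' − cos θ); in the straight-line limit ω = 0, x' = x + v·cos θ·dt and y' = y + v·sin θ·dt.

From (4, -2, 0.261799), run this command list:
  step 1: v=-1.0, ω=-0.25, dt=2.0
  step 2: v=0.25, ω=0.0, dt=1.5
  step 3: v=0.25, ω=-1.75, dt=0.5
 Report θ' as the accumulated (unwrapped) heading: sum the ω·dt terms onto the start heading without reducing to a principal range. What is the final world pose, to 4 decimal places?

step 1: θ'=-0.2382 (R=4.0000) → pose (2.0209, -2.0234, -0.2382)
step 2: θ'=-0.2382 (straight) → pose (2.3853, -2.1118, -0.2382)
step 3: θ'=-1.1132 (R=-0.1429) → pose (2.4798, -2.1875, -1.1132)

(2.4798, -2.1875, -1.1132)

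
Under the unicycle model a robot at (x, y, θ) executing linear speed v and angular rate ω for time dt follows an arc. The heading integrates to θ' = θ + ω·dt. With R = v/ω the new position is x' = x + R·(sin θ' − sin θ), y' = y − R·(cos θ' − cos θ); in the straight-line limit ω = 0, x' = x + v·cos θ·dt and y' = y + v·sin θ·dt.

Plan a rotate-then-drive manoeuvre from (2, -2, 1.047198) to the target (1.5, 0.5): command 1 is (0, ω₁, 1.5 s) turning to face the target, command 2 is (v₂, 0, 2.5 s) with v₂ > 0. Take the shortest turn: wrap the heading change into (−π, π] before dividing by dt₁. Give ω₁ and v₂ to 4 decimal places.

heading to target = atan2(0.5−-2, 1.5−2) = 1.7682
Δθ = wrap(1.7682 − 1.0472) = 0.7210; ω₁ = Δθ/dt₁ = 0.4807
distance = √((1.5−2)² + (0.5−-2)²) = 2.5495; v₂ = distance/dt₂ = 1.0198

ω₁ = 0.4807, v₂ = 1.0198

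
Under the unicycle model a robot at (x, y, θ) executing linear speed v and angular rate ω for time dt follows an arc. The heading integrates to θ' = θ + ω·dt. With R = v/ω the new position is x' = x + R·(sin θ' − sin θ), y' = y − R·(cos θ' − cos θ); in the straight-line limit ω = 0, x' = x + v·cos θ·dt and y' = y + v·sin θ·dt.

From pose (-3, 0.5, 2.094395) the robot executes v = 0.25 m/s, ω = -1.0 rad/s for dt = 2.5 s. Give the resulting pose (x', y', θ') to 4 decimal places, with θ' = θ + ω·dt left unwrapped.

θ' = 2.0944 + -1.0·2.5 = -0.4056
R = v/ω = 0.25/-1.0 = -0.2500
x' = -3 + -0.2500·(sin -0.4056 − sin 2.0944) = -2.6848
y' = 0.5 − -0.2500·(cos -0.4056 − cos 2.0944) = 0.8547

(-2.6848, 0.8547, -0.4056)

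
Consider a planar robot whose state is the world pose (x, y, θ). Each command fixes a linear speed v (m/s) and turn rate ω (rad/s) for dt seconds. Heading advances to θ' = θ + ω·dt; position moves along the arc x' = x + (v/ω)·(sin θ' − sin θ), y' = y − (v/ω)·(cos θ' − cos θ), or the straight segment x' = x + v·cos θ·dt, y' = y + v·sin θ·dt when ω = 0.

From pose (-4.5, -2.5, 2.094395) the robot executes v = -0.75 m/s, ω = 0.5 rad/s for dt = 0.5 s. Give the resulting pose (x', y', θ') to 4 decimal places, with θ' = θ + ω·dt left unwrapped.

(-4.2741, -2.7981, 2.3444)

θ' = 2.0944 + 0.5·0.5 = 2.3444
R = v/ω = -0.75/0.5 = -1.5000
x' = -4.5 + -1.5000·(sin 2.3444 − sin 2.0944) = -4.2741
y' = -2.5 − -1.5000·(cos 2.3444 − cos 2.0944) = -2.7981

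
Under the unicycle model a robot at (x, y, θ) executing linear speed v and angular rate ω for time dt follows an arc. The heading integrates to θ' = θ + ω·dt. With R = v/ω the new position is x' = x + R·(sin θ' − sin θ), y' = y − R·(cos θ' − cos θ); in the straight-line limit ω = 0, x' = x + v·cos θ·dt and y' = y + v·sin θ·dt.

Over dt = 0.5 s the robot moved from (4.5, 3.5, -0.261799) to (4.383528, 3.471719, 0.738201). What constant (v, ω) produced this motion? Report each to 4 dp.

Δθ = 0.738201 − -0.261799 = 1.000000
ω = Δθ/dt = 1.000000/0.5 = 2.0000
R = Δx/(sin θ' − sin θ) = -0.1250
v = R·ω = -0.1250·2.0000 = -0.2500

v = -0.2500, ω = 2.0000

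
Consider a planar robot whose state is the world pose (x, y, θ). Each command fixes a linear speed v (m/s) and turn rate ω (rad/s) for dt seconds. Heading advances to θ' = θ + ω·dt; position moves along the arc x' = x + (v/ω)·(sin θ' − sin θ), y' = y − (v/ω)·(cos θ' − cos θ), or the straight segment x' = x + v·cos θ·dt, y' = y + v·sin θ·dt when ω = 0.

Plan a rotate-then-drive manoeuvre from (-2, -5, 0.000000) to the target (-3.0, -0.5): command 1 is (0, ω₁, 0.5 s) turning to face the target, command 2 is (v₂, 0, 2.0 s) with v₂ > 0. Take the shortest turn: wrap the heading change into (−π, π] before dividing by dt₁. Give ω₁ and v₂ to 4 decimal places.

ω₁ = 3.5789, v₂ = 2.3049

heading to target = atan2(-0.5−-5, -3−-2) = 1.7895
Δθ = wrap(1.7895 − 0.0000) = 1.7895; ω₁ = Δθ/dt₁ = 3.5789
distance = √((-3−-2)² + (-0.5−-5)²) = 4.6098; v₂ = distance/dt₂ = 2.3049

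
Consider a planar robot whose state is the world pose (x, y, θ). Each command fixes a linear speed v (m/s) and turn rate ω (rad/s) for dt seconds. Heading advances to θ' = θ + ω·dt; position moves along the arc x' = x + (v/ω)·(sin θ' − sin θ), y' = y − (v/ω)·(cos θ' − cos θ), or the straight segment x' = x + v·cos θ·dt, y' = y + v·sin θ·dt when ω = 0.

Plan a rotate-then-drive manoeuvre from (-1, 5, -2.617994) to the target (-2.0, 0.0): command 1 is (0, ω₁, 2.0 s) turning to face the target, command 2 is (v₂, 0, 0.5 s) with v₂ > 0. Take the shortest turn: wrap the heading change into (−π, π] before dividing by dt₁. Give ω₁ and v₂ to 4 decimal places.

ω₁ = 0.4249, v₂ = 10.1980

heading to target = atan2(0−5, -2−-1) = -1.7682
Δθ = wrap(-1.7682 − -2.6180) = 0.8498; ω₁ = Δθ/dt₁ = 0.4249
distance = √((-2−-1)² + (0−5)²) = 5.0990; v₂ = distance/dt₂ = 10.1980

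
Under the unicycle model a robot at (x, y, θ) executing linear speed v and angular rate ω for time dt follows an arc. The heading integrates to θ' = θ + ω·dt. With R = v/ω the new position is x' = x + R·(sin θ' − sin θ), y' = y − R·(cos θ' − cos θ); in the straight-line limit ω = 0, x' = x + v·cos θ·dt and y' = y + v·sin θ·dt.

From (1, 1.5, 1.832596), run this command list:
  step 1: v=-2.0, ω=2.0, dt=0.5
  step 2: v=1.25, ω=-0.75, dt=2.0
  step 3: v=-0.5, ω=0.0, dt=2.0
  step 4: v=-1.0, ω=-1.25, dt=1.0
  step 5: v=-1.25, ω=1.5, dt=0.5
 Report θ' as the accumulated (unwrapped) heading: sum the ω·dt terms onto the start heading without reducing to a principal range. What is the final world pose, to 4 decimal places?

(-0.9460, 0.9372, 0.8326)

step 1: θ'=2.8326 (R=-1.0000) → pose (1.6618, 0.8062, 2.8326)
step 2: θ'=1.3326 (R=-1.6667) → pose (0.5491, 2.7872, 1.3326)
step 3: θ'=1.3326 (straight) → pose (0.3131, 1.8154, 1.3326)
step 4: θ'=0.0826 (R=0.8000) → pose (-0.3983, 1.2069, 0.0826)
step 5: θ'=0.8326 (R=-0.8333) → pose (-0.9460, 0.9372, 0.8326)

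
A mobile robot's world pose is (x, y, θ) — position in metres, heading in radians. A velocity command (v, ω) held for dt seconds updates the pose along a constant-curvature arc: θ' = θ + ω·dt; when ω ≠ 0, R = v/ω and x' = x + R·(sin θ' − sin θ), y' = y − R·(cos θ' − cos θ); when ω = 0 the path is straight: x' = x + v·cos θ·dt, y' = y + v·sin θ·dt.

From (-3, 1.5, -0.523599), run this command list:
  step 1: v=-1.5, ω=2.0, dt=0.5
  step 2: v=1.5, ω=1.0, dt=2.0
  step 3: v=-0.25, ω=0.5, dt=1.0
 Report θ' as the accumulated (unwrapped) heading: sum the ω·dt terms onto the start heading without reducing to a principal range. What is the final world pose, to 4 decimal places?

(-3.2546, 3.9303, 2.9764)

step 1: θ'=0.4764 (R=-0.7500) → pose (-3.7189, 1.5170, 0.4764)
step 2: θ'=2.4764 (R=1.5000) → pose (-3.4810, 4.0301, 2.4764)
step 3: θ'=2.9764 (R=-0.5000) → pose (-3.2546, 3.9303, 2.9764)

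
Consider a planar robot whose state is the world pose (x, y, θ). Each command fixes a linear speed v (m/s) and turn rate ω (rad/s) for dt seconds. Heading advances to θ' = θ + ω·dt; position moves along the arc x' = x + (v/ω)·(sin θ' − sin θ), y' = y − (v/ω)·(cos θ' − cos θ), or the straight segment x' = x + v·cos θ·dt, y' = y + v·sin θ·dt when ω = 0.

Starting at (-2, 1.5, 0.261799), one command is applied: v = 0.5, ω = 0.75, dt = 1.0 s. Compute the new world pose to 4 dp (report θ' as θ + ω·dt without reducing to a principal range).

(-1.6074, 1.7904, 1.0118)

θ' = 0.2618 + 0.75·1.0 = 1.0118
R = v/ω = 0.5/0.75 = 0.6667
x' = -2 + 0.6667·(sin 1.0118 − sin 0.2618) = -1.6074
y' = 1.5 − 0.6667·(cos 1.0118 − cos 0.2618) = 1.7904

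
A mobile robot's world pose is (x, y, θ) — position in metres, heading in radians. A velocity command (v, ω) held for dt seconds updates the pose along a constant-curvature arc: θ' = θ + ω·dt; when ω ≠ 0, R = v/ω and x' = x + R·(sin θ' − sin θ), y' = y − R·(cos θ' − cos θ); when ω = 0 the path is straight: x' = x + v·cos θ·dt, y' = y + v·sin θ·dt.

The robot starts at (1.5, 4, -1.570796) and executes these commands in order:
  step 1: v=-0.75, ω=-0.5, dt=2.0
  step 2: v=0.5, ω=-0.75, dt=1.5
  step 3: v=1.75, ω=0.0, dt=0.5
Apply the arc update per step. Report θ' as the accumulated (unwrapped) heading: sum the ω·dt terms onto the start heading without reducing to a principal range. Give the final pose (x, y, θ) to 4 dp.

step 1: θ'=-2.5708 (R=1.5000) → pose (2.1895, 5.2622, -2.5708)
step 2: θ'=-3.6958 (R=-0.6667) → pose (1.4785, 5.2563, -3.6958)
step 3: θ'=-3.6958 (straight) → pose (0.7345, 5.7168, -3.6958)

(0.7345, 5.7168, -3.6958)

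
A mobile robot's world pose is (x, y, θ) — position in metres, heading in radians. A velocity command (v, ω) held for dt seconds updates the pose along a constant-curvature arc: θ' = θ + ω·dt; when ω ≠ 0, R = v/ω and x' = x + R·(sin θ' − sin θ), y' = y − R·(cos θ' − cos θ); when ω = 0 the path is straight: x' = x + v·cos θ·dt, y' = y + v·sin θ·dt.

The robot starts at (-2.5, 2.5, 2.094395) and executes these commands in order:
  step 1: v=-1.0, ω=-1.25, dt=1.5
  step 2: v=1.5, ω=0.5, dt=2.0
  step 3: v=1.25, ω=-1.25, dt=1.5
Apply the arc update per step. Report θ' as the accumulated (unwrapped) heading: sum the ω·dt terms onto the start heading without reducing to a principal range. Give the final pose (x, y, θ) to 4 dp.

(0.6936, 3.6631, -0.6556)

step 1: θ'=0.2194 (R=0.8000) → pose (-3.0187, 1.3192, 0.2194)
step 2: θ'=1.2194 (R=3.0000) → pose (-0.8550, 3.2146, 1.2194)
step 3: θ'=-0.6556 (R=-1.0000) → pose (0.6936, 3.6631, -0.6556)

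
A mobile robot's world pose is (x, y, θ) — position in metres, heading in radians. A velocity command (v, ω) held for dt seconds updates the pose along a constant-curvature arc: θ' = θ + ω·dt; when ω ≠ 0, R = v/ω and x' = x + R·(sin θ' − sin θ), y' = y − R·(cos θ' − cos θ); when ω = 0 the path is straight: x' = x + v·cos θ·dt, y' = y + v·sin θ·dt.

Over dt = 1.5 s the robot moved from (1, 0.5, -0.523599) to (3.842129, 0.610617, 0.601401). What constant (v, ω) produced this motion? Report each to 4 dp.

Δθ = 0.601401 − -0.523599 = 1.125000
ω = Δθ/dt = 1.125000/1.5 = 0.7500
R = Δx/(sin θ' − sin θ) = 2.6667
v = R·ω = 2.6667·0.7500 = 2.0000

v = 2.0000, ω = 0.7500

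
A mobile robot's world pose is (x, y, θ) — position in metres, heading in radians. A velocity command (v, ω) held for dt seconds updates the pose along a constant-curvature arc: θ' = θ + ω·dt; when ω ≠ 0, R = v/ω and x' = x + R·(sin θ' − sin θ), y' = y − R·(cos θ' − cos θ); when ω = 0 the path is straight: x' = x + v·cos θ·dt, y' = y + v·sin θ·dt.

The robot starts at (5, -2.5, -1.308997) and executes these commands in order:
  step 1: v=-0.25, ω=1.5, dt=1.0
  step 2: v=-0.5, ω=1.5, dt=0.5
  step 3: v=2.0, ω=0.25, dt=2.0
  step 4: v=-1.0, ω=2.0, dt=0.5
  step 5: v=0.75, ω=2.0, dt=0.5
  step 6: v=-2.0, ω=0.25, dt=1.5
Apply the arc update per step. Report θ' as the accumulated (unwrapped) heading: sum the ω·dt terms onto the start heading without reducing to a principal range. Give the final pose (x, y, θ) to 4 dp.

step 1: θ'=0.1910 (R=-0.1667) → pose (4.8074, -2.3795, 0.1910)
step 2: θ'=0.9410 (R=-0.3333) → pose (4.6013, -2.5104, 0.9410)
step 3: θ'=1.4410 (R=8.0000) → pose (6.0688, 1.1659, 1.4410)
step 4: θ'=2.4410 (R=-0.5000) → pose (6.2422, 0.7190, 2.4410)
step 5: θ'=3.4410 (R=0.3750) → pose (5.8899, 0.7906, 3.4410)
step 6: θ'=3.8160 (R=-8.0000) → pose (8.5257, 2.1861, 3.8160)

(8.5257, 2.1861, 3.8160)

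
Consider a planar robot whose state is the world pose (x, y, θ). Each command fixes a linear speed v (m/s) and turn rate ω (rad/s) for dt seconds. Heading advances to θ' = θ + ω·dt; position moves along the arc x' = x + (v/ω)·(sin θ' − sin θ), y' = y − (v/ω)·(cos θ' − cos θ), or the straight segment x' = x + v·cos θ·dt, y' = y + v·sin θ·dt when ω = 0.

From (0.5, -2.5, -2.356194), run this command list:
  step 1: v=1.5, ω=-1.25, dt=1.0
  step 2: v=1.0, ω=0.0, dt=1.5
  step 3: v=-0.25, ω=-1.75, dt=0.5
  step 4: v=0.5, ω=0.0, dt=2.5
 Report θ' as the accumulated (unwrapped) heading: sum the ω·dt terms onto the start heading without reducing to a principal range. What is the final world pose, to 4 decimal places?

(-2.4386, -0.9304, -4.4812)

step 1: θ'=-3.6062 (R=-1.2000) → pose (-0.8862, -2.7243, -3.6062)
step 2: θ'=-3.6062 (straight) → pose (-2.2272, -2.0522, -3.6062)
step 3: θ'=-4.4812 (R=0.1429) → pose (-2.1522, -2.1472, -4.4812)
step 4: θ'=-4.4812 (straight) → pose (-2.4386, -0.9304, -4.4812)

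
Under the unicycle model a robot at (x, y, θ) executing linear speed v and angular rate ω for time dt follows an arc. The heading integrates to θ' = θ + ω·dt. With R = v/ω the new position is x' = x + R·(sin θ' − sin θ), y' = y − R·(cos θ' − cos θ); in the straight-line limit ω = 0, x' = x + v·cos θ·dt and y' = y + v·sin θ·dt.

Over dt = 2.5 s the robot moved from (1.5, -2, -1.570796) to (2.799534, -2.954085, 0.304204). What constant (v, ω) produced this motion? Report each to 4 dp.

v = 0.7500, ω = 0.7500

Δθ = 0.304204 − -1.570796 = 1.875000
ω = Δθ/dt = 1.875000/2.5 = 0.7500
R = Δx/(sin θ' − sin θ) = 1.0000
v = R·ω = 1.0000·0.7500 = 0.7500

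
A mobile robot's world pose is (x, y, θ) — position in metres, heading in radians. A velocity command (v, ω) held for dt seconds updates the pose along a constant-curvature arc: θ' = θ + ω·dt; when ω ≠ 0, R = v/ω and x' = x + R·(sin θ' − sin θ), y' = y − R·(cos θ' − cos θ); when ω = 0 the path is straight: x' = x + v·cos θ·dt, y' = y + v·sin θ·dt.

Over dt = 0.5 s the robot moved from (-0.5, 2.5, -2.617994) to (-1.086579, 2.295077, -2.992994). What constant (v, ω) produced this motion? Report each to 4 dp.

Δθ = -2.992994 − -2.617994 = -0.375000
ω = Δθ/dt = -0.375000/0.5 = -0.7500
R = Δx/(sin θ' − sin θ) = -1.6667
v = R·ω = -1.6667·-0.7500 = 1.2500

v = 1.2500, ω = -0.7500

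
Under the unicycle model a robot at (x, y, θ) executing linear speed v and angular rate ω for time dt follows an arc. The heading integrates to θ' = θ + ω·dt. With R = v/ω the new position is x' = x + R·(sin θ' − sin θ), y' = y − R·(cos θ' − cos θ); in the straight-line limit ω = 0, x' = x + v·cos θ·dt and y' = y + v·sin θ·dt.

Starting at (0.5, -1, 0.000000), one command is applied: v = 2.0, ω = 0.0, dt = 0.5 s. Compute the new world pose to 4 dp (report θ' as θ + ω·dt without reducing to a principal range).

θ' = 0.0000 + 0.0·0.5 = 0.0000
ω = 0 → straight: x' = 0.5 + 2.0·cos(0.0000)·0.5 = 1.5000
y' = -1 + 2.0·sin(0.0000)·0.5 = -1.0000

(1.5000, -1.0000, 0.0000)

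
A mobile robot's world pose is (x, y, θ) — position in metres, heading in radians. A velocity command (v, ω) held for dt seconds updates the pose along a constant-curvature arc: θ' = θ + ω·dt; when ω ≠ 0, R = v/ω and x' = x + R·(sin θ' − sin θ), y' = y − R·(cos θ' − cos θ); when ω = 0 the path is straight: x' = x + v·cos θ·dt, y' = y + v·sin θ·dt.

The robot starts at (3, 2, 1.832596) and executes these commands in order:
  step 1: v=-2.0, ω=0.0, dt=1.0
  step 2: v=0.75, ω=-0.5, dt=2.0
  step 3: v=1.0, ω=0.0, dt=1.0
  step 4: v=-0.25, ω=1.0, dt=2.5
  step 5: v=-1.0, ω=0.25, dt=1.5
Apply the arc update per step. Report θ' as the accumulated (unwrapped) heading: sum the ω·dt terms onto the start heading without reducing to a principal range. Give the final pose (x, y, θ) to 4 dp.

(6.1480, 2.3429, 3.7076)

step 1: θ'=1.8326 (straight) → pose (3.5176, 0.0681, 1.8326)
step 2: θ'=0.8326 (R=-1.5000) → pose (3.8570, 1.4658, 0.8326)
step 3: θ'=0.8326 (straight) → pose (4.5300, 2.2055, 0.8326)
step 4: θ'=3.3326 (R=-0.2500) → pose (4.7623, 1.7918, 3.3326)
step 5: θ'=3.7076 (R=-4.0000) → pose (6.1480, 2.3429, 3.7076)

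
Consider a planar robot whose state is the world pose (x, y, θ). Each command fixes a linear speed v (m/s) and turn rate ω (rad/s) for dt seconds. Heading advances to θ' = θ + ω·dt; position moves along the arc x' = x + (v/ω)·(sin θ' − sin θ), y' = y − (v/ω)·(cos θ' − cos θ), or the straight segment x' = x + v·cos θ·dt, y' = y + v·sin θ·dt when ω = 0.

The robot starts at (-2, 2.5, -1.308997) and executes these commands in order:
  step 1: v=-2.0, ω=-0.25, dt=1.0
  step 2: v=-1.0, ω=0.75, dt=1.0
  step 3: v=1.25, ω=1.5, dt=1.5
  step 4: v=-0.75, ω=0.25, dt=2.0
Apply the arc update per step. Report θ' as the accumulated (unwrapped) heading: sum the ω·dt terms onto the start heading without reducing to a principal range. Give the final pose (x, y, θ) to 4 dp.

(-1.0332, 4.3743, 1.9410)

step 1: θ'=-1.5590 (R=8.0000) → pose (-2.2720, 4.4762, -1.5590)
step 2: θ'=-0.8090 (R=-1.3333) → pose (-2.6405, 5.3807, -0.8090)
step 3: θ'=1.4410 (R=0.8333) → pose (-1.2112, 5.8481, 1.4410)
step 4: θ'=1.9410 (R=-3.0000) → pose (-1.0332, 4.3743, 1.9410)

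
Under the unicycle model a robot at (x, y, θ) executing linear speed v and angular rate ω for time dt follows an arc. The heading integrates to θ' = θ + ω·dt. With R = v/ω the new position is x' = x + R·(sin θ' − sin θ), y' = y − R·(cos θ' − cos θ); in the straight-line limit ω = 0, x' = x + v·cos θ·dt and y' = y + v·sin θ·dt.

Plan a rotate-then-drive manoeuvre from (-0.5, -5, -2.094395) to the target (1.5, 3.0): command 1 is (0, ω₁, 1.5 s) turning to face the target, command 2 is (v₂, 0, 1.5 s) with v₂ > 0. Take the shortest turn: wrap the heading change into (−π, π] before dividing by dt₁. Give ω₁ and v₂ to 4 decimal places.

ω₁ = -1.9086, v₂ = 5.4975

heading to target = atan2(3−-5, 1.5−-0.5) = 1.3258
Δθ = wrap(1.3258 − -2.0944) = -2.8630; ω₁ = Δθ/dt₁ = -1.9086
distance = √((1.5−-0.5)² + (3−-5)²) = 8.2462; v₂ = distance/dt₂ = 5.4975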